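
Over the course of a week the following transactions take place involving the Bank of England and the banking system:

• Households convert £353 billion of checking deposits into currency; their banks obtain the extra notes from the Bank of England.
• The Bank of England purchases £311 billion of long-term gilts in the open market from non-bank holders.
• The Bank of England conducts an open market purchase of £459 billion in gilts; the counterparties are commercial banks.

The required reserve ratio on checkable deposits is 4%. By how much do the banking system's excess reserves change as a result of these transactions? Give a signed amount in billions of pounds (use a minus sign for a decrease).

+£418.68 billion

Currency withdrawal £353 billion: reserves −£353B, deposits −£353B.
Asset purchase (from non-banks) £311 billion: reserves +£311B, deposits +£311B.
OMO purchase (from banks) £459 billion: reserves +£459B, deposits 0.
Totals: Δreserves = +£417B, Δdeposits = −£42B.
Δrequired reserves = 4% × −£42B = −£1.68B.
Δexcess reserves = Δreserves − Δrequired = +£417B − (−£1.68B) = +£418.68 billion.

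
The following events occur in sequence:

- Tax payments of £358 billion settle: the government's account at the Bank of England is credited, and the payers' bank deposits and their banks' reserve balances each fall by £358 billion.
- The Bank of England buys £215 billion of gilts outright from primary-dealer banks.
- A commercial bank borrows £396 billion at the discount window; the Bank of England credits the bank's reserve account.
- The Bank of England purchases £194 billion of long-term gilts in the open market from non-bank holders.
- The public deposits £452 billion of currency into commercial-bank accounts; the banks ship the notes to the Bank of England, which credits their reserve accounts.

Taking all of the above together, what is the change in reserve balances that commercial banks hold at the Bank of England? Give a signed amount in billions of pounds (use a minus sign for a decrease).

+£899 billion

Bank of England balance sheet:
  Assets:      Securities +£409B, Loans to banks +£396B
  Liabilities: Bank reserves +£899B, Currency in circulation −£452B, Government deposits +£358B
So the change in reserve balances that commercial banks hold at the Bank of England is +£899 billion.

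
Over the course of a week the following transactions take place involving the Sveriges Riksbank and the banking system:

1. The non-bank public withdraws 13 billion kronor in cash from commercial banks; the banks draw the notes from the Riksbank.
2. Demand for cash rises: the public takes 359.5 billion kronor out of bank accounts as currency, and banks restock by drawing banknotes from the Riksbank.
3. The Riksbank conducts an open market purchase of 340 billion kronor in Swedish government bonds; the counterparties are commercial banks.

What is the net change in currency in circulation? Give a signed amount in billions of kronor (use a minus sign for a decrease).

Riksbank balance sheet:
  Assets:      Securities +340B
  Liabilities: Bank reserves −32.5B, Currency in circulation +372.5B
So the change in currency in circulation is +372.5 billion.

+372.5 billion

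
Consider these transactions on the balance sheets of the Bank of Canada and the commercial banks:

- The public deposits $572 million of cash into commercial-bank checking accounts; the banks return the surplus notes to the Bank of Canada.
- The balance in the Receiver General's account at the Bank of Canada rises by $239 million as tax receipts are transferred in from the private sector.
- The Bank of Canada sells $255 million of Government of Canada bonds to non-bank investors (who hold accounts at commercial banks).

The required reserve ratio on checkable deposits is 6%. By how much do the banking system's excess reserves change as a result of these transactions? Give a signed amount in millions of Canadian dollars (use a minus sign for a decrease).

Currency deposit $572 million: reserves +$572M, deposits +$572M.
Government account inflow $239 million: reserves −$239M, deposits −$239M.
Asset sale (to non-banks) $255 million: reserves −$255M, deposits −$255M.
Totals: Δreserves = +$78M, Δdeposits = +$78M.
Δrequired reserves = 6% × +$78M = +$4.68M.
Δexcess reserves = Δreserves − Δrequired = +$78M − (+$4.68M) = +$73.32 million.

+$73.32 million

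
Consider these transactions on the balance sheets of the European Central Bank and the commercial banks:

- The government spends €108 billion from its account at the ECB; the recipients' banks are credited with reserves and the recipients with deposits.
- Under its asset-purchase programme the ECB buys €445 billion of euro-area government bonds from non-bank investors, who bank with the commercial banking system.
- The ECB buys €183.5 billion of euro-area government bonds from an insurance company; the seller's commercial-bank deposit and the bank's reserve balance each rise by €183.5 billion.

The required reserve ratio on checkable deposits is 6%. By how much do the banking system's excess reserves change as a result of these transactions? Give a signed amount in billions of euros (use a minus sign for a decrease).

Government spending €108 billion: reserves +€108B, deposits +€108B.
Asset purchase (from non-banks) €445 billion: reserves +€445B, deposits +€445B.
Asset purchase (from non-banks) €183.5 billion: reserves +€183.5B, deposits +€183.5B.
Totals: Δreserves = +€736.5B, Δdeposits = +€736.5B.
Δrequired reserves = 6% × +€736.5B = +€44.19B.
Δexcess reserves = Δreserves − Δrequired = +€736.5B − (+€44.19B) = +€692.31 billion.

+€692.31 billion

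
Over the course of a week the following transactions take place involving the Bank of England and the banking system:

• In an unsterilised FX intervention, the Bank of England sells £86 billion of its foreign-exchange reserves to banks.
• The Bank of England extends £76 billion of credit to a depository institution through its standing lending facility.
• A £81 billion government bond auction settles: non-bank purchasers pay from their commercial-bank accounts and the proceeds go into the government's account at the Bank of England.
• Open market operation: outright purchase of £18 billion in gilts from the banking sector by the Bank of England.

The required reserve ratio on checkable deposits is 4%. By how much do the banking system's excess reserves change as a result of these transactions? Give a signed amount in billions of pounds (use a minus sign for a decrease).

FX sale £86 billion: reserves −£86B, deposits 0.
Discount-window loan £76 billion: reserves +£76B, deposits 0.
Government account inflow £81 billion: reserves −£81B, deposits −£81B.
OMO purchase (from banks) £18 billion: reserves +£18B, deposits 0.
Totals: Δreserves = −£73B, Δdeposits = −£81B.
Δrequired reserves = 4% × −£81B = −£3.24B.
Δexcess reserves = Δreserves − Δrequired = −£73B − (−£3.24B) = -£69.76 billion.

-£69.76 billion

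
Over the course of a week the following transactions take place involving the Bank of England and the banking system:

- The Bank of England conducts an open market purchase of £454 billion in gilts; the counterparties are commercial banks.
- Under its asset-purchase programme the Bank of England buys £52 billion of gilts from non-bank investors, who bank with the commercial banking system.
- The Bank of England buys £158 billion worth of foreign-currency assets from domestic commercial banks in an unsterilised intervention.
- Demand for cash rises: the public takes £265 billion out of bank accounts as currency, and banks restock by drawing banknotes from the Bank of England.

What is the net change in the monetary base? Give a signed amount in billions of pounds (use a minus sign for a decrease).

+£664 billion

OMO purchase (from banks) £454 billion: Bank of England balance sheet expands → +£454B.
Asset purchase (from non-banks) £52 billion: Bank of England balance sheet expands → +£52B.
FX purchase £158 billion: Bank of England balance sheet expands → +£158B.
Currency withdrawal £265 billion: just a shift between currency and reserves — both are base money → 0.
Net: 454 + 52 + 158 + 0 = +£664 billion.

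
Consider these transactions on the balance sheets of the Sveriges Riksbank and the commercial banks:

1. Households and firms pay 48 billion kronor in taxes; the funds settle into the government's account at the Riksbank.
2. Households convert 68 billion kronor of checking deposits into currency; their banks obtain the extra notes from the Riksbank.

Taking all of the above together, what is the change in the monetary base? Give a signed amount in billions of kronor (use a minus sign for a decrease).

Government account inflow 48 billion kronor: reserves shift to a non-base liability → −48B.
Currency withdrawal 68 billion kronor: just a shift between currency and reserves — both are base money → 0.
Net: −48 + 0 = -48 billion.

-48 billion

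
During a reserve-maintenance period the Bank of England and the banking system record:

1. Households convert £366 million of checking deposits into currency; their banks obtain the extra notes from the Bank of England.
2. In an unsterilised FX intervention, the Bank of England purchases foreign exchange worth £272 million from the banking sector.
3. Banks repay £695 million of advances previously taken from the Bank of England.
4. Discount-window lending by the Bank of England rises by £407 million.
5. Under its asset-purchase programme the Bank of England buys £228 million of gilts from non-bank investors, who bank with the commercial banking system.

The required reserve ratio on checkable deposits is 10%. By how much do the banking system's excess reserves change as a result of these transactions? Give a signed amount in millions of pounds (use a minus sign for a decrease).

-£140.2 million

Currency withdrawal £366 million: reserves −£366M, deposits −£366M.
FX purchase £272 million: reserves +£272M, deposits 0.
Discount-window repayment £695 million: reserves −£695M, deposits 0.
Discount-window loan £407 million: reserves +£407M, deposits 0.
Asset purchase (from non-banks) £228 million: reserves +£228M, deposits +£228M.
Totals: Δreserves = −£154M, Δdeposits = −£138M.
Δrequired reserves = 10% × −£138M = −£13.8M.
Δexcess reserves = Δreserves − Δrequired = −£154M − (−£13.8M) = -£140.2 million.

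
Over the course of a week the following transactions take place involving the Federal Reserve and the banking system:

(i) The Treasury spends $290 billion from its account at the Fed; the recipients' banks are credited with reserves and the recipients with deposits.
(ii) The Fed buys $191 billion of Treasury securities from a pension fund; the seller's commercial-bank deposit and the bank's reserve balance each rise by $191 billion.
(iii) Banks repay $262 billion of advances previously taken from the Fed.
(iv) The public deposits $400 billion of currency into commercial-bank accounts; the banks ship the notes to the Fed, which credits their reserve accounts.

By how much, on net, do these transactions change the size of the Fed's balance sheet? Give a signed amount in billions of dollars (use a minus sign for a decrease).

Fed balance sheet:
  Assets:      Securities +$191B, Loans to banks −$262B
  Liabilities: Bank reserves +$619B, Currency in circulation −$400B, Government deposits −$290B
Change in total Fed assets = -$71 billion.

-$71 billion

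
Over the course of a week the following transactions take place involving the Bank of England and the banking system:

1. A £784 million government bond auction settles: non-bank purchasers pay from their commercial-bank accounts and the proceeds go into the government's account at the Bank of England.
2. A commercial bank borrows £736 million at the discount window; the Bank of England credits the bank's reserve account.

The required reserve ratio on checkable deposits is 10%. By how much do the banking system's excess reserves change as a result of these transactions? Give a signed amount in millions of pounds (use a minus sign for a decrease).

+£30.4 million

Government account inflow £784 million: reserves −£784M, deposits −£784M.
Discount-window loan £736 million: reserves +£736M, deposits 0.
Totals: Δreserves = −£48M, Δdeposits = −£784M.
Δrequired reserves = 10% × −£784M = −£78.4M.
Δexcess reserves = Δreserves − Δrequired = −£48M − (−£78.4M) = +£30.4 million.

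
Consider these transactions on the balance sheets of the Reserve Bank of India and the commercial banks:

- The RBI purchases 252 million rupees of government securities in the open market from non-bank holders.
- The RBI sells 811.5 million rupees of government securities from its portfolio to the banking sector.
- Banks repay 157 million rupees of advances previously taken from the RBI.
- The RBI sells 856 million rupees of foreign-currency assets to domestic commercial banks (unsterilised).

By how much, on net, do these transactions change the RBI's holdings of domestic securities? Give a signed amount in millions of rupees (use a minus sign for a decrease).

-559.5 million

Asset purchase (from non-banks) 252 million rupees: securities added to the RBI's portfolio → +252M.
OMO sale (to banks) 811.5 million rupees: securities removed from the RBI's portfolio → −811.5M.
Discount-window repayment 157 million rupees: the RBI's securities portfolio is untouched → 0.
FX sale 856 million rupees: the RBI's securities portfolio is untouched → 0.
Net: 252 − 811.5 + 0 + 0 = -559.5 million.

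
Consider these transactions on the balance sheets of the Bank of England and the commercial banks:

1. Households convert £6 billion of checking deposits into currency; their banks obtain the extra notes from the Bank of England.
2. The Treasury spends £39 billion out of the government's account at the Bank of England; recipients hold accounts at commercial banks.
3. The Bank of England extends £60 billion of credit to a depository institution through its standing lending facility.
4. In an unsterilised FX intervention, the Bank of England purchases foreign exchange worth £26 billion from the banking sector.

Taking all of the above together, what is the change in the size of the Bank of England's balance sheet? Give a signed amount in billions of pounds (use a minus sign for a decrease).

+£86 billion

Currency withdrawal £6 billion: only the composition of liabilities changes → 0.
Government spending £39 billion: only the composition of liabilities changes → 0.
Discount-window loan £60 billion: a Bank of England asset is acquired → +£60B.
FX purchase £26 billion: a Bank of England asset is acquired → +£26B.
Net: 0 + 0 + 60 + 26 = +£86 billion.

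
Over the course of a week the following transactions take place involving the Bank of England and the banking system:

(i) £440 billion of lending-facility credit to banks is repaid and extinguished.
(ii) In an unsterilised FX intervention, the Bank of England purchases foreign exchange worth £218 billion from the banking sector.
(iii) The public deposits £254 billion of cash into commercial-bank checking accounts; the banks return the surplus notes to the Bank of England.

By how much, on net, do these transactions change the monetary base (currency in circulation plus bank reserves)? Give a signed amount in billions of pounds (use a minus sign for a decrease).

-£222 billion

Bank of England balance sheet:
  Assets:      Loans to banks −£440B, Foreign assets +£218B
  Liabilities: Bank reserves +£32B, Currency in circulation −£254B
Monetary base = currency + reserves: −£254B + (+£32B) = -£222 billion.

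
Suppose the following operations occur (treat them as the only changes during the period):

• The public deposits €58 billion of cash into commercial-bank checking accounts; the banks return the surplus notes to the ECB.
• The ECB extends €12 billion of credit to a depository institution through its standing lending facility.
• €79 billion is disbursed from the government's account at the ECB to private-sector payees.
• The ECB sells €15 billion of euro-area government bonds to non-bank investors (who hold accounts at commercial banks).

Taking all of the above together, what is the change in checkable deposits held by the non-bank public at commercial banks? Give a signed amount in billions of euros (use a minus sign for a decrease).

Currency deposit €58 billion: non-bank counterparties' bank balances rise → +€58B.
Discount-window loan €12 billion: the counterparty is a bank, so public deposits are unchanged → 0.
Government spending €79 billion: non-bank counterparties' bank balances rise → +€79B.
Asset sale (to non-banks) €15 billion: non-bank counterparties' bank balances fall → −€15B.
Net: 58 + 0 + 79 − 15 = +€122 billion.

+€122 billion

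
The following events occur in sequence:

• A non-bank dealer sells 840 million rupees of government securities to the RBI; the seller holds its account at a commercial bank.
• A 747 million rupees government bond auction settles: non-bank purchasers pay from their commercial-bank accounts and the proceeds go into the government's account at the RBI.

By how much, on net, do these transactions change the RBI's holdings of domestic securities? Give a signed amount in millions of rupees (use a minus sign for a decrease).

+840 million

Asset purchase (from non-banks) 840 million rupees: securities added to the RBI's portfolio → +840M.
Government account inflow 747 million rupees: the RBI's securities portfolio is untouched → 0.
Net: 840 + 0 = +840 million.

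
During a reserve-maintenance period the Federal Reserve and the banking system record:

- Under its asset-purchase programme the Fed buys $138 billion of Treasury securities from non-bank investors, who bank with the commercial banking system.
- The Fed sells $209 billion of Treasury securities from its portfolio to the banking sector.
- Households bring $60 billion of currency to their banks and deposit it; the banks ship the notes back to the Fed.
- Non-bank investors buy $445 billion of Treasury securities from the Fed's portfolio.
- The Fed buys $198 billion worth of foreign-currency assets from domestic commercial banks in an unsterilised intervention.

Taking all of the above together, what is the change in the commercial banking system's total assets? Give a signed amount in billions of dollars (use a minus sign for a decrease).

-$247 billion

Asset purchase (from non-banks) $138 billion: bank balance sheets expand → +$138B.
OMO sale (to banks) $209 billion: just an asset swap on bank balance sheets → 0.
Currency deposit $60 billion: bank balance sheets expand → +$60B.
Asset sale (to non-banks) $445 billion: bank balance sheets shrink → −$445B.
FX purchase $198 billion: just an asset swap on bank balance sheets → 0.
Net: 138 + 0 + 60 − 445 + 0 = -$247 billion.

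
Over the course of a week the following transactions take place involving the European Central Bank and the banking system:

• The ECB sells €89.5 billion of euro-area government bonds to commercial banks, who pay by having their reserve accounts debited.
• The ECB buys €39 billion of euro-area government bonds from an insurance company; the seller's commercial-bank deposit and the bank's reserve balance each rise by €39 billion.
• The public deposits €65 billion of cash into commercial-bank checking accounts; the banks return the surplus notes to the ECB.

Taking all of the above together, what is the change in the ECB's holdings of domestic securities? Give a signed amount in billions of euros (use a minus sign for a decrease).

ECB balance sheet:
  Assets:      Securities −€50.5B
  Liabilities: Bank reserves +€14.5B, Currency in circulation −€65B
So the change in the ECB's holdings of domestic securities is -€50.5 billion.

-€50.5 billion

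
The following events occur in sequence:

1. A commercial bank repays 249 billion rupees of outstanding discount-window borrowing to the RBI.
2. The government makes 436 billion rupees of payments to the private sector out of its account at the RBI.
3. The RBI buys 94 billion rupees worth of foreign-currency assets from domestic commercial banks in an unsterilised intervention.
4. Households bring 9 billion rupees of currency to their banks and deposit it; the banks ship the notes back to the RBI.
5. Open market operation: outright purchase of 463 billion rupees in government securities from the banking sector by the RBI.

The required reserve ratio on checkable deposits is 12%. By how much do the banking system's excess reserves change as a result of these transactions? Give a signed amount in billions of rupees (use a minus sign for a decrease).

+699.6 billion

Discount-window repayment 249 billion rupees: reserves −249B, deposits 0.
Government spending 436 billion rupees: reserves +436B, deposits +436B.
FX purchase 94 billion rupees: reserves +94B, deposits 0.
Currency deposit 9 billion rupees: reserves +9B, deposits +9B.
OMO purchase (from banks) 463 billion rupees: reserves +463B, deposits 0.
Totals: Δreserves = +753B, Δdeposits = +445B.
Δrequired reserves = 12% × +445B = +53.4B.
Δexcess reserves = Δreserves − Δrequired = +753B − (+53.4B) = +699.6 billion.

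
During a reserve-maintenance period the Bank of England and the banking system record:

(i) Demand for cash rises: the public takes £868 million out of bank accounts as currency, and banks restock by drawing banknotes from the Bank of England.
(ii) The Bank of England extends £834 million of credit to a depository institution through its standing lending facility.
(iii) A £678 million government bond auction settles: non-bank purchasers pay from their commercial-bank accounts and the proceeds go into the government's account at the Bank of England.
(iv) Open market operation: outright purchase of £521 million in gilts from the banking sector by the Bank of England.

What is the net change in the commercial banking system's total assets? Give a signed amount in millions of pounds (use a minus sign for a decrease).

Bank of England balance sheet:
  Assets:      Securities +£521M, Loans to banks +£834M
  Liabilities: Bank reserves −£191M, Currency in circulation +£868M, Government deposits +£678M
Commercial banking system:
  Assets:      Reserves at CB −£191M, Securities −£521M
  Liabilities: Checkable deposits −£1546M, Borrowings from CB +£834M
Change in total bank assets = -£712 million.

-£712 million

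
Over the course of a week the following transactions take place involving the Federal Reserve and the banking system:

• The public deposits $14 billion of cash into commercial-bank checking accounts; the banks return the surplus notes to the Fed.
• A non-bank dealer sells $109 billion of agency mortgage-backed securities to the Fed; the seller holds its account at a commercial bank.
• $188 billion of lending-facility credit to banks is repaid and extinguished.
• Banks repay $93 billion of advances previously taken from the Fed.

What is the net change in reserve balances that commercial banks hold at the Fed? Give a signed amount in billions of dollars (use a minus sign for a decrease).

Fed balance sheet:
  Assets:      Securities +$109B, Loans to banks −$281B
  Liabilities: Bank reserves −$158B, Currency in circulation −$14B
So the change in reserve balances that commercial banks hold at the Fed is -$158 billion.

-$158 billion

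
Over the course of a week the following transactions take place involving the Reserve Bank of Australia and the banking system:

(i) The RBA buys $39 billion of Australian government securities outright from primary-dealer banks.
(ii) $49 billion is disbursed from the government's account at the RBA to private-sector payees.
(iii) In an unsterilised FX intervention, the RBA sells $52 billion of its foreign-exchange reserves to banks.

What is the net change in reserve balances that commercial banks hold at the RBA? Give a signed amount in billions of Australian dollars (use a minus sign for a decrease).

RBA balance sheet:
  Assets:      Securities +$39B, Foreign assets −$52B
  Liabilities: Bank reserves +$36B, Government deposits −$49B
So the change in reserve balances that commercial banks hold at the RBA is +$36 billion.

+$36 billion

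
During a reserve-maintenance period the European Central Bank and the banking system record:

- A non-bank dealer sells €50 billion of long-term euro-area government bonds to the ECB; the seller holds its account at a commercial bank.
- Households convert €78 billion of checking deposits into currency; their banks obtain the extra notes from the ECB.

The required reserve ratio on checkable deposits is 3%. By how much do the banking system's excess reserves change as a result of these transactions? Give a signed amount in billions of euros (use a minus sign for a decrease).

Asset purchase (from non-banks) €50 billion: reserves +€50B, deposits +€50B.
Currency withdrawal €78 billion: reserves −€78B, deposits −€78B.
Totals: Δreserves = −€28B, Δdeposits = −€28B.
Δrequired reserves = 3% × −€28B = −€0.84B.
Δexcess reserves = Δreserves − Δrequired = −€28B − (−€0.84B) = -€27.16 billion.

-€27.16 billion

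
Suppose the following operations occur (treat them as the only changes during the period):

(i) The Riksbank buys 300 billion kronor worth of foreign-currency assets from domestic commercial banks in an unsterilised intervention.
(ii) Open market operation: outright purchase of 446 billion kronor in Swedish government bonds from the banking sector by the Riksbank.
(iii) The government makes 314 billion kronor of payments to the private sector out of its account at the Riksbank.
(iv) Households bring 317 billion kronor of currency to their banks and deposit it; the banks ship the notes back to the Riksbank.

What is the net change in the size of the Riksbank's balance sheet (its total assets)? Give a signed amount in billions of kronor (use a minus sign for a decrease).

+746 billion

FX purchase 300 billion kronor: a Riksbank asset is acquired → +300B.
OMO purchase (from banks) 446 billion kronor: a Riksbank asset is acquired → +446B.
Government spending 314 billion kronor: only the composition of liabilities changes → 0.
Currency deposit 317 billion kronor: only the composition of liabilities changes → 0.
Net: 300 + 446 + 0 + 0 = +746 billion.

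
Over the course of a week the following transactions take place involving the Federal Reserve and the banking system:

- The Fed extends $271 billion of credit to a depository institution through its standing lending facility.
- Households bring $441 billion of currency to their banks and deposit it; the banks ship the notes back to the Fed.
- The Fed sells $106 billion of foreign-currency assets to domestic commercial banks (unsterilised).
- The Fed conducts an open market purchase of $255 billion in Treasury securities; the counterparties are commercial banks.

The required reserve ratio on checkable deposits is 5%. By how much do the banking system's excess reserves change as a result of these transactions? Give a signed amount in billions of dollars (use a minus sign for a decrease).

+$838.95 billion

Discount-window loan $271 billion: reserves +$271B, deposits 0.
Currency deposit $441 billion: reserves +$441B, deposits +$441B.
FX sale $106 billion: reserves −$106B, deposits 0.
OMO purchase (from banks) $255 billion: reserves +$255B, deposits 0.
Totals: Δreserves = +$861B, Δdeposits = +$441B.
Δrequired reserves = 5% × +$441B = +$22.05B.
Δexcess reserves = Δreserves − Δrequired = +$861B − (+$22.05B) = +$838.95 billion.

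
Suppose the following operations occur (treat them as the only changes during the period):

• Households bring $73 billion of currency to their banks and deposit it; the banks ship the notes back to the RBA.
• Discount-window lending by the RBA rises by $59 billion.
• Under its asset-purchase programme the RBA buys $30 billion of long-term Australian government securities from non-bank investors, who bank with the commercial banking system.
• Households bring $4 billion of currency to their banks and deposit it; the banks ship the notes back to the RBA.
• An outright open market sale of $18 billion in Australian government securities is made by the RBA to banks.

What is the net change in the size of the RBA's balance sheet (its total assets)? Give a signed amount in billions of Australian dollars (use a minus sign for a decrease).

RBA balance sheet:
  Assets:      Securities +$12B, Loans to banks +$59B
  Liabilities: Bank reserves +$148B, Currency in circulation −$77B
Commercial banking system:
  Assets:      Reserves at CB +$148B, Securities +$18B
  Liabilities: Checkable deposits +$107B, Borrowings from CB +$59B
Change in total RBA assets = +$71 billion.

+$71 billion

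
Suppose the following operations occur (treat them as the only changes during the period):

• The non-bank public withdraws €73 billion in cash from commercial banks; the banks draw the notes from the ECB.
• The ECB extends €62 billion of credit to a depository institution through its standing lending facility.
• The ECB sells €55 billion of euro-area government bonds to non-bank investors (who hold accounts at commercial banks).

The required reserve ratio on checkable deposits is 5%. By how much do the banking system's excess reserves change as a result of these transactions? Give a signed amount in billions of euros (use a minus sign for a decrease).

Currency withdrawal €73 billion: reserves −€73B, deposits −€73B.
Discount-window loan €62 billion: reserves +€62B, deposits 0.
Asset sale (to non-banks) €55 billion: reserves −€55B, deposits −€55B.
Totals: Δreserves = −€66B, Δdeposits = −€128B.
Δrequired reserves = 5% × −€128B = −€6.4B.
Δexcess reserves = Δreserves − Δrequired = −€66B − (−€6.4B) = -€59.6 billion.

-€59.6 billion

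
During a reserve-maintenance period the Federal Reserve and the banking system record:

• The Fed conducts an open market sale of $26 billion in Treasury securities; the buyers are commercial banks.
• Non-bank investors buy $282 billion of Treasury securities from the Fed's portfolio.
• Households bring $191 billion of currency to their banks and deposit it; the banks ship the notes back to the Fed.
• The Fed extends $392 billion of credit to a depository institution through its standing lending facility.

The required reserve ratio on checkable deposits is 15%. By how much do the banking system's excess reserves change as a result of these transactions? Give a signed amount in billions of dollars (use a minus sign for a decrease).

+$288.65 billion

OMO sale (to banks) $26 billion: reserves −$26B, deposits 0.
Asset sale (to non-banks) $282 billion: reserves −$282B, deposits −$282B.
Currency deposit $191 billion: reserves +$191B, deposits +$191B.
Discount-window loan $392 billion: reserves +$392B, deposits 0.
Totals: Δreserves = +$275B, Δdeposits = −$91B.
Δrequired reserves = 15% × −$91B = −$13.65B.
Δexcess reserves = Δreserves − Δrequired = +$275B − (−$13.65B) = +$288.65 billion.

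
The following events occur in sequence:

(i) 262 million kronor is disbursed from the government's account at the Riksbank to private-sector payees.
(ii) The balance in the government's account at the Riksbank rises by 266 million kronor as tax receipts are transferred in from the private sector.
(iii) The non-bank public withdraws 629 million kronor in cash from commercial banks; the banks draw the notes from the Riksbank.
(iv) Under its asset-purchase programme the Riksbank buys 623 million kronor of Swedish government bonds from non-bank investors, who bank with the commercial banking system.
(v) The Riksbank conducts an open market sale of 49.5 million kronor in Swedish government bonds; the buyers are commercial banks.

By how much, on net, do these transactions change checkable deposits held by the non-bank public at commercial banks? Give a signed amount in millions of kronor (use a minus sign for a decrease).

-10 million

Riksbank balance sheet:
  Assets:      Securities +573.5M
  Liabilities: Bank reserves −59.5M, Currency in circulation +629M, Government deposits +4M
Commercial banking system:
  Assets:      Reserves at CB −59.5M, Securities +49.5M
  Liabilities: Checkable deposits −10M
So the change in checkable deposits held by the non-bank public at commercial banks is -10 million.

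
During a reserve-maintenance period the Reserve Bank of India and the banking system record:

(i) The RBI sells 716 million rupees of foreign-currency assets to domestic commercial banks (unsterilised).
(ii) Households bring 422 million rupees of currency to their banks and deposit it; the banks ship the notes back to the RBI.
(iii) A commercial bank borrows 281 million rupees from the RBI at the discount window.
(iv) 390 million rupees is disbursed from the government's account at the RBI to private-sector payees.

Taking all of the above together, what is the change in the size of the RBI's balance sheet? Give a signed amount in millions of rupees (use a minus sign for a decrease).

-435 million

FX sale 716 million rupees: an RBI asset is shed → −716M.
Currency deposit 422 million rupees: only the composition of liabilities changes → 0.
Discount-window loan 281 million rupees: an RBI asset is acquired → +281M.
Government spending 390 million rupees: only the composition of liabilities changes → 0.
Net: −716 + 0 + 281 + 0 = -435 million.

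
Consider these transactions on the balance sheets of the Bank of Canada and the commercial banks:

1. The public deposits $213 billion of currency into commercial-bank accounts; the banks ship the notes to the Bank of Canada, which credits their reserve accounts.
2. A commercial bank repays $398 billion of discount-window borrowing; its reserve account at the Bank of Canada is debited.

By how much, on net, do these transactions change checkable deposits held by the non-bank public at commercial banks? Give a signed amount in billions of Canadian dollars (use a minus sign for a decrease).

Currency deposit $213 billion: non-bank counterparties' bank balances rise → +$213B.
Discount-window repayment $398 billion: the counterparty is a bank, so public deposits are unchanged → 0.
Net: 213 + 0 = +$213 billion.

+$213 billion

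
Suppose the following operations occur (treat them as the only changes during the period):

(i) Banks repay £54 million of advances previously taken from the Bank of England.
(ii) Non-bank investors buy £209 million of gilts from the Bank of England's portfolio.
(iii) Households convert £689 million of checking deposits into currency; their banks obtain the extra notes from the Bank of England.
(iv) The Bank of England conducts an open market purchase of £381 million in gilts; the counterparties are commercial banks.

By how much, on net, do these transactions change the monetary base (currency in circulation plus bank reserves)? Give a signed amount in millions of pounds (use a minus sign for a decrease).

Bank of England balance sheet:
  Assets:      Securities +£172M, Loans to banks −£54M
  Liabilities: Bank reserves −£571M, Currency in circulation +£689M
Commercial banking system:
  Assets:      Reserves at CB −£571M, Securities −£381M
  Liabilities: Checkable deposits −£898M, Borrowings from CB −£54M
Monetary base = currency + reserves: +£689M + (−£571M) = +£118 million.

+£118 million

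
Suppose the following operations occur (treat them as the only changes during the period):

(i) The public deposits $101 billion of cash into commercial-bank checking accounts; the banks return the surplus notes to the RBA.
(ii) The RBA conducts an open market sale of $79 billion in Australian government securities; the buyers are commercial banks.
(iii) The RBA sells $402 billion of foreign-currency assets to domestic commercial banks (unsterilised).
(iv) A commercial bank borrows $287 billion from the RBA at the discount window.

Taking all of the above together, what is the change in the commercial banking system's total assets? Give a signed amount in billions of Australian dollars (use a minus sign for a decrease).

RBA balance sheet:
  Assets:      Securities −$79B, Loans to banks +$287B, Foreign assets −$402B
  Liabilities: Bank reserves −$93B, Currency in circulation −$101B
Commercial banking system:
  Assets:      Reserves at CB −$93B, Securities +$79B, Foreign assets +$402B
  Liabilities: Checkable deposits +$101B, Borrowings from CB +$287B
Change in total bank assets = +$388 billion.

+$388 billion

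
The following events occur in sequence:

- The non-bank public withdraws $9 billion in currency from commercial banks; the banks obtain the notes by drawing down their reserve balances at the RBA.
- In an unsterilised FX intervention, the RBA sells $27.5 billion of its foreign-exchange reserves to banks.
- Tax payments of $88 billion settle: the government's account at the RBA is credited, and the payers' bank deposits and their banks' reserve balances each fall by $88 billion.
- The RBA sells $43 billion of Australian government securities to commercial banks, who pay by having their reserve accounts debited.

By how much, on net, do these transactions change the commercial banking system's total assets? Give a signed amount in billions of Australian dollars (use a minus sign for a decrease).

Currency withdrawal $9 billion: bank balance sheets shrink → −$9B.
FX sale $27.5 billion: just an asset swap on bank balance sheets → 0.
Government account inflow $88 billion: bank balance sheets shrink → −$88B.
OMO sale (to banks) $43 billion: just an asset swap on bank balance sheets → 0.
Net: −9 + 0 − 88 + 0 = -$97 billion.

-$97 billion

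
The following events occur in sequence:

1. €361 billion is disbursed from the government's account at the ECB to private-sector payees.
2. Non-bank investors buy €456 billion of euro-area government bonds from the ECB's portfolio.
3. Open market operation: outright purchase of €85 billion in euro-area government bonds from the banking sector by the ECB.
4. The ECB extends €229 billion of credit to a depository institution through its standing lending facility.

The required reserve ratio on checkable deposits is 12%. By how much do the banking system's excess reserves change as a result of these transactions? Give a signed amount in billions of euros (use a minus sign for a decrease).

Government spending €361 billion: reserves +€361B, deposits +€361B.
Asset sale (to non-banks) €456 billion: reserves −€456B, deposits −€456B.
OMO purchase (from banks) €85 billion: reserves +€85B, deposits 0.
Discount-window loan €229 billion: reserves +€229B, deposits 0.
Totals: Δreserves = +€219B, Δdeposits = −€95B.
Δrequired reserves = 12% × −€95B = −€11.4B.
Δexcess reserves = Δreserves − Δrequired = +€219B − (−€11.4B) = +€230.4 billion.

+€230.4 billion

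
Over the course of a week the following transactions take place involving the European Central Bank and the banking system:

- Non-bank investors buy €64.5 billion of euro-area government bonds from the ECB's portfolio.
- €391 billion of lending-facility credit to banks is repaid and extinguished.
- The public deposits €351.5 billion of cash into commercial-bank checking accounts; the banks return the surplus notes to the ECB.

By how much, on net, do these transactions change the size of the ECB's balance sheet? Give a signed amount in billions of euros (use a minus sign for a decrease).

Asset sale (to non-banks) €64.5 billion: an ECB asset is shed → −€64.5B.
Discount-window repayment €391 billion: an ECB asset is shed → −€391B.
Currency deposit €351.5 billion: only the composition of liabilities changes → 0.
Net: −64.5 − 391 + 0 = -€455.5 billion.

-€455.5 billion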